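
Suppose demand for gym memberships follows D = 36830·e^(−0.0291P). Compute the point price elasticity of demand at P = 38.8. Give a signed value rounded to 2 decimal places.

dD/dP = −0.0291·D = -346.531. At P = 38.8, D = 11908.3.
Ed = (dD/dP)·(P/D) = (-346.531) × (38.8/11908.3) = -1.1290…

-1.13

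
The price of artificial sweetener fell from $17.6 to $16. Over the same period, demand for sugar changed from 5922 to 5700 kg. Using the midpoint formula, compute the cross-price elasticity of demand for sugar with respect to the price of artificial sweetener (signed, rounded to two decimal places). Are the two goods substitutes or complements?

%ΔQ_{sugar} = (5700 − 5922)/avg = -222/5811 = -0.038203…
%ΔP_{artificial sweetener} = (16 − 17.6)/avg = -1.6/16.8 = -0.095238…
E_cross = (-222/5811) / (-1.6/16.8) = 0.4011…
E_cross > 0 ⇒ the goods are substitutes.

0.40; substitutes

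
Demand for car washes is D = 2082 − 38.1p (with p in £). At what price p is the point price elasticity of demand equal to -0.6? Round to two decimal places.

20.49

Ed = −38.1p/(2082 − 38.1p). Set this equal to -0.6:
38.1p = 0.6·(2082 − 38.1p) ⇒ 38.1p(1 + 0.6) = 0.6·2082
p = 0.6·2082 / (38.1·1.6) = 20.4921…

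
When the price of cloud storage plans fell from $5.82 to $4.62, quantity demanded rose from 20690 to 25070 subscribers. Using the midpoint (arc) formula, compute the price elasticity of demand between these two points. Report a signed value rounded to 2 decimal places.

-0.83

%ΔQ = (25070 − 20690) / [(20690 + 25070)/2] = 4380/22880 = 0.191433…
%ΔP = (4.62 − 5.82) / [(5.82 + 4.62)/2] = -1.2/5.22 = -0.229885…
Arc Ed = %ΔQ / %ΔP = (4380/22880) / (-1.2/5.22) = -0.8327…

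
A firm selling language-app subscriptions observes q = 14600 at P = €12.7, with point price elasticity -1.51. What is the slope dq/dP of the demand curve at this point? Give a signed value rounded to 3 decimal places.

-1735.906

Ed = (dq/dP)·(P/q) ⇒ dq/dP = Ed·q/P = (-1.51)·14600/12.7 = -1735.90551…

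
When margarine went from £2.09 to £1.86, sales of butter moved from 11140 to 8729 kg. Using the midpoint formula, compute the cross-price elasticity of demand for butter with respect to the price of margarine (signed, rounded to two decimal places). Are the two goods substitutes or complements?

2.08; substitutes

%ΔQ_{butter} = (8729 − 11140)/avg = -2411/9934.5 = -0.242689…
%ΔP_{margarine} = (1.86 − 2.09)/avg = -0.23/1.975 = -0.116455…
E_cross = (-2411/9934.5) / (-0.23/1.975) = 2.0839…
E_cross > 0 ⇒ the goods are substitutes.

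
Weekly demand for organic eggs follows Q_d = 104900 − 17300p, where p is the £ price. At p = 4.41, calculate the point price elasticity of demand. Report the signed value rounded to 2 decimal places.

-2.67

dQ_d/dp = −17300. At p = 4.41, Q_d = 104900 − 17300(4.41) = 28607.
Ed = (dQ_d/dp)·(p/Q_d) = −17300 × (4.41/28607) = -2.6669…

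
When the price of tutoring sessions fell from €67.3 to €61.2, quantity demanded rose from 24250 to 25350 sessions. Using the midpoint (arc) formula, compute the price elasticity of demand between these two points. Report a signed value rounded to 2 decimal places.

-0.47

%ΔQ = (25350 − 24250) / [(24250 + 25350)/2] = 1100/24800 = 0.044354…
%ΔP = (61.2 − 67.3) / [(67.3 + 61.2)/2] = -6.1/64.25 = -0.094941…
Arc Ed = %ΔQ / %ΔP = (1100/24800) / (-6.1/64.25) = -0.4671…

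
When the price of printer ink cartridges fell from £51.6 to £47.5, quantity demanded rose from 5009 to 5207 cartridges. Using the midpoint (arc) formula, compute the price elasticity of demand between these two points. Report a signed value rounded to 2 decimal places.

%ΔQ = (5207 − 5009) / [(5009 + 5207)/2] = 198/5108 = 0.038762…
%ΔP = (47.5 − 51.6) / [(51.6 + 47.5)/2] = -4.1/49.55 = -0.082744…
Arc Ed = %ΔQ / %ΔP = (198/5108) / (-4.1/49.55) = -0.4684…

-0.47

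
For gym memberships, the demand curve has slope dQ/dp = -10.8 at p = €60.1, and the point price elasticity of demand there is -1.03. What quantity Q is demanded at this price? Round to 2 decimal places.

630.17

Ed = (dQ/dp)·(p/Q) ⇒ Q = (dQ/dp)·p/Ed = (-10.8)·60.1/(-1.03) = 630.1747…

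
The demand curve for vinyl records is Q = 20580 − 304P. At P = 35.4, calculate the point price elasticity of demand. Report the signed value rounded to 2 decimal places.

-1.10

dQ/dP = −304. At P = 35.4, Q = 20580 − 304(35.4) = 9818.4.
Ed = (dQ/dP)·(P/Q) = −304 × (35.4/9818.4) = -1.0960…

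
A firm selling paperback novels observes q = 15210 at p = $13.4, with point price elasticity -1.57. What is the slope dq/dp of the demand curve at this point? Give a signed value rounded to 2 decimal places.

-1782.07

Ed = (dq/dp)·(p/q) ⇒ dq/dp = Ed·q/p = (-1.57)·15210/13.4 = -1782.0671…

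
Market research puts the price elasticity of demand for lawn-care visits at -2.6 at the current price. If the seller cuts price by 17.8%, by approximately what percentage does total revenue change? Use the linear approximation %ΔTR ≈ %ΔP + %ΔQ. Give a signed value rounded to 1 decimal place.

+28.5%

%ΔQ ≈ Ed × %ΔP = (-2.6) × (-17.8%) = +46.2800%
%ΔTR ≈ %ΔP + %ΔQ = (-17.8%) + (+46.2800%) = +28.4800%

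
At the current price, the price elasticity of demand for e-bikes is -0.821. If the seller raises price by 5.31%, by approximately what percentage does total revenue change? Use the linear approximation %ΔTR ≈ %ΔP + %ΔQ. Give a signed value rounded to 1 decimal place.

+1.0%

%ΔQ ≈ Ed × %ΔP = (-0.821) × (+5.31%) = -4.3595%
%ΔTR ≈ %ΔP + %ΔQ = (+5.31%) + (-4.3595%) = +0.9505%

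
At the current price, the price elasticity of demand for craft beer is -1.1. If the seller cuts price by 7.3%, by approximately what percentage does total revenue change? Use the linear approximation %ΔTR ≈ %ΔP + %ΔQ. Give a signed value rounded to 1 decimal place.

%ΔQ ≈ Ed × %ΔP = (-1.1) × (-7.3%) = +8.0300%
%ΔTR ≈ %ΔP + %ΔQ = (-7.3%) + (+8.0300%) = +0.7300%

+0.7%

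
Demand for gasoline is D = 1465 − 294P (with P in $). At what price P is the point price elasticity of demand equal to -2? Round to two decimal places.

Ed = −294P/(1465 − 294P). Set this equal to -2:
294P = 2·(1465 − 294P) ⇒ 294P(1 + 2) = 2·1465
P = 2·1465 / (294·3) = 3.3219…

3.32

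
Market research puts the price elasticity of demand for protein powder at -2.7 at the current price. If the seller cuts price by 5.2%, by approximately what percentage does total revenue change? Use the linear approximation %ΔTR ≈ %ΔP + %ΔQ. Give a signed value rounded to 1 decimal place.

%ΔQ ≈ Ed × %ΔP = (-2.7) × (-5.2%) = +14.0400%
%ΔTR ≈ %ΔP + %ΔQ = (-5.2%) + (+14.0400%) = +8.8400%

+8.8%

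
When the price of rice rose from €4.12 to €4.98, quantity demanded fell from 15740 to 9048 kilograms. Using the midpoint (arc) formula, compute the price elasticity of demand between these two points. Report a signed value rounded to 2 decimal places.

%ΔQ = (9048 − 15740) / [(15740 + 9048)/2] = -6692/12394 = -0.539938…
%ΔP = (4.98 − 4.12) / [(4.12 + 4.98)/2] = 0.86/4.55 = 0.189010…
Arc Ed = %ΔQ / %ΔP = (-6692/12394) / (0.86/4.55) = -2.8566…

-2.86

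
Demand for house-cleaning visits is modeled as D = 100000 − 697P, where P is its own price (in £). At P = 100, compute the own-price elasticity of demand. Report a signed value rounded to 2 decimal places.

-2.30

At the given values, D = 100000 − 697(100) = 30300.
∂D/∂P = −697.
E = (-697) × (100/30300) = -2.3003…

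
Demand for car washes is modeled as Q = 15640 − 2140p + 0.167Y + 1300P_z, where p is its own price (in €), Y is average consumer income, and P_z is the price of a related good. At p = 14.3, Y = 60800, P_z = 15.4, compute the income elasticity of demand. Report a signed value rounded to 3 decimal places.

0.667

At the given values, Q = 15640 − 2140(14.3) + 0.167(60800) + 1300(15.4) = 15211.6.
∂Q/∂Y = 0.167.
E = (0.167) × (60800/15211.6) = 0.66749…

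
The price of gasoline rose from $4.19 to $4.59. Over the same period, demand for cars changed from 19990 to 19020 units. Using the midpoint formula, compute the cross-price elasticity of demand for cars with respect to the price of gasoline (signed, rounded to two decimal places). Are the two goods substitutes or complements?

-0.55; complements

%ΔQ_{cars} = (19020 − 19990)/avg = -970/19505 = -0.049730…
%ΔP_{gasoline} = (4.59 − 4.19)/avg = 0.4/4.39 = 0.091116…
E_cross = (-970/19505) / (0.4/4.39) = -0.5457…
E_cross < 0 ⇒ the goods are complements.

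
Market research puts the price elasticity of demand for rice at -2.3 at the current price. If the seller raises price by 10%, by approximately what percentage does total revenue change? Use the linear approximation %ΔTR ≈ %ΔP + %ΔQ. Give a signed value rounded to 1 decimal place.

-13.0%

%ΔQ ≈ Ed × %ΔP = (-2.3) × (+10%) = -23.0000%
%ΔTR ≈ %ΔP + %ΔQ = (+10%) + (-23.0000%) = -13.0000%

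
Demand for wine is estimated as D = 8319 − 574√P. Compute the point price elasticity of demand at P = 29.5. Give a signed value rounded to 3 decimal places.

-0.300

dD/dP = −574/(2√P) = -52.841. At P = 29.5, D = 5201.38.
Ed = (dD/dP)·(P/D) = (-52.841) × (29.5/5201.38) = -0.29969…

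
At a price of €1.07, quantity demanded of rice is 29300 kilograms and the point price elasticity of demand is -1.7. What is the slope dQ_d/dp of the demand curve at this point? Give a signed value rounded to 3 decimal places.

-46551.402

Ed = (dQ_d/dp)·(p/Q_d) ⇒ dQ_d/dp = Ed·Q_d/p = (-1.7)·29300/1.07 = -46551.40186…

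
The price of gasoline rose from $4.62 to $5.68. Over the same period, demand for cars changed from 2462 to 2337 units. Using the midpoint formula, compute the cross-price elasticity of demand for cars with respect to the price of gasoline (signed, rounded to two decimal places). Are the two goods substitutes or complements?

%ΔQ_{cars} = (2337 − 2462)/avg = -125/2399.5 = -0.052094…
%ΔP_{gasoline} = (5.68 − 4.62)/avg = 1.06/5.15 = 0.205825…
E_cross = (-125/2399.5) / (1.06/5.15) = -0.2530…
E_cross < 0 ⇒ the goods are complements.

-0.25; complements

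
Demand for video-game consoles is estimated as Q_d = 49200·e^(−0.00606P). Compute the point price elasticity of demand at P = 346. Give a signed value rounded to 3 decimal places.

-2.097

dQ_d/dP = −0.00606·Q_d = -36.6291. At P = 346, Q_d = 6044.41.
Ed = (dQ_d/dP)·(P/Q_d) = (-36.6291) × (346/6044.41) = -2.09676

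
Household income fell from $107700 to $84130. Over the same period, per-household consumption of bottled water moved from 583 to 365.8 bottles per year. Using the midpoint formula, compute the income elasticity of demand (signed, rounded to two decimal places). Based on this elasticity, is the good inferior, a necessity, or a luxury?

1.86; luxury

%ΔQ = (365.8 − 583)/[( 583 + 365.8)/2] = -217.2/474.4 = -0.457841…
%ΔIncome = (84130 − 107700)/[( 107700 + 84130)/2] = -23570/95915 = -0.245738…
E_income = (-217.2/474.4) / (-23570/95915) = 1.8631…
E_income > 1 ⇒ normal good, luxury.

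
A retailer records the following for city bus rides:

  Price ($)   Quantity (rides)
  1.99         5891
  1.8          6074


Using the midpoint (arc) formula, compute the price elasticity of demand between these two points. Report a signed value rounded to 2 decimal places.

%ΔQ = (6074 − 5891) / [(5891 + 6074)/2] = 183/5982.5 = 0.030589…
%ΔP = (1.8 − 1.99) / [(1.99 + 1.8)/2] = -0.19/1.895 = -0.100263…
Arc Ed = %ΔQ / %ΔP = (183/5982.5) / (-0.19/1.895) = -0.3050…

-0.31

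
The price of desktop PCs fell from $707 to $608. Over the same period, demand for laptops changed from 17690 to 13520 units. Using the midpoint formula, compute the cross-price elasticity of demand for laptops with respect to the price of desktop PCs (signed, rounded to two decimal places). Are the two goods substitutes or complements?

1.77; substitutes

%ΔQ_{laptops} = (13520 − 17690)/avg = -4170/15605 = -0.267222…
%ΔP_{desktop PCs} = (608 − 707)/avg = -99/657.5 = -0.150570…
E_cross = (-4170/15605) / (-99/657.5) = 1.7747…
E_cross > 0 ⇒ the goods are substitutes.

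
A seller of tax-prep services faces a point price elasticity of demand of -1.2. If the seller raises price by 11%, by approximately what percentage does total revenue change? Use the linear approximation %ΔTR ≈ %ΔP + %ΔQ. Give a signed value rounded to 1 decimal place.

%ΔQ ≈ Ed × %ΔP = (-1.2) × (+11%) = -13.2000%
%ΔTR ≈ %ΔP + %ΔQ = (+11%) + (-13.2000%) = -2.2000%

-2.2%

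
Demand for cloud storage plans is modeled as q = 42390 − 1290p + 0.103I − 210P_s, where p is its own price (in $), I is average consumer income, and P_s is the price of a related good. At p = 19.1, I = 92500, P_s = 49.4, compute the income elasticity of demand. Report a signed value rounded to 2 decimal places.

At the given values, q = 42390 − 1290(19.1) + 0.103(92500) − 210(49.4) = 16904.5.
∂q/∂I = 0.103.
E = (0.103) × (92500/16904.5) = 0.5636…

0.56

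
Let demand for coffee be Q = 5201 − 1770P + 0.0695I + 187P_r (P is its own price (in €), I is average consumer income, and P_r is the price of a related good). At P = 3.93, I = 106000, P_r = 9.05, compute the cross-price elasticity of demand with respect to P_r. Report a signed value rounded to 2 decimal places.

0.23

At the given values, Q = 5201 − 1770(3.93) + 0.0695(106000) + 187(9.05) = 7304.25.
∂Q/∂P_r = 187.
E = (187) × (9.05/7304.25) = 0.2316…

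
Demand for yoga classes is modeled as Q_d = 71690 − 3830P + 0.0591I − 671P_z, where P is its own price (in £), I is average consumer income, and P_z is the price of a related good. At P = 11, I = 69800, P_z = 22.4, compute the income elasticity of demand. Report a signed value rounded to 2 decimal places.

0.22

At the given values, Q_d = 71690 − 3830(11) + 0.0591(69800) − 671(22.4) = 18654.78.
∂Q_d/∂I = 0.0591.
E = (0.0591) × (69800/18654.78) = 0.2211…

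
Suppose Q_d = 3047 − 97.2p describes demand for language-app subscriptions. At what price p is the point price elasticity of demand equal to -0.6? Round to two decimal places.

11.76

Ed = −97.2p/(3047 − 97.2p). Set this equal to -0.6:
97.2p = 0.6·(3047 − 97.2p) ⇒ 97.2p(1 + 0.6) = 0.6·3047
p = 0.6·3047 / (97.2·1.6) = 11.7554…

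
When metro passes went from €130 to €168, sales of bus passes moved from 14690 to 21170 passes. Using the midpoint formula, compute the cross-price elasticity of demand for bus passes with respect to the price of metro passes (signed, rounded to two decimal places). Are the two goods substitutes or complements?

1.42; substitutes

%ΔQ_{bus passes} = (21170 − 14690)/avg = 6480/17930 = 0.361405…
%ΔP_{metro passes} = (168 − 130)/avg = 38/149 = 0.255033…
E_cross = (6480/17930) / (38/149) = 1.4170…
E_cross > 0 ⇒ the goods are substitutes.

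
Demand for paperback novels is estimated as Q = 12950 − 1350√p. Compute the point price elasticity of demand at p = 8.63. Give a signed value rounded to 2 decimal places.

-0.22

dQ/dp = −1350/(2√p) = -229.773. At p = 8.63, Q = 8984.12.
Ed = (dQ/dp)·(p/Q) = (-229.773) × (8.63/8984.12) = -0.2207…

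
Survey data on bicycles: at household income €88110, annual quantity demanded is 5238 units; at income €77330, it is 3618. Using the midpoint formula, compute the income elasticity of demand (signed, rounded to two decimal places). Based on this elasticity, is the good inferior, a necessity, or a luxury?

2.81; luxury

%ΔQ = (3618 − 5238)/[( 5238 + 3618)/2] = -1620/4428 = -0.365853…
%ΔIncome = (77330 − 88110)/[( 88110 + 77330)/2] = -10780/82720 = -0.130319…
E_income = (-1620/4428) / (-10780/82720) = 2.8073…
E_income > 1 ⇒ normal good, luxury.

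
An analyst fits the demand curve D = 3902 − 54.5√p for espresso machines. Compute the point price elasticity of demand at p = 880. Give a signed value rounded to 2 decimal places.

-0.35

dD/dp = −54.5/(2√p) = -0.918597. At p = 880, D = 2285.27.
Ed = (dD/dp)·(p/D) = (-0.918597) × (880/2285.27) = -0.3537…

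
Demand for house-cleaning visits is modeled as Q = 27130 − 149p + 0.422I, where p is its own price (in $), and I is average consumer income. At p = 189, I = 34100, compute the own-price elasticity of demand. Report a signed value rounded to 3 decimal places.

-2.108

At the given values, Q = 27130 − 149(189) + 0.422(34100) = 13359.2.
∂Q/∂p = −149.
E = (-149) × (189/13359.2) = -2.10798…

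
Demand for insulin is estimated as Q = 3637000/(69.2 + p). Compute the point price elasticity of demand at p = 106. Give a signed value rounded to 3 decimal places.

dQ/dp = −3637000/(69.2 + p)² = -118.488. At p = 106, Q = 20759.1.
Ed = (dQ/dp)·(p/Q) = (-118.488) × (106/20759.1) = -0.60502…

-0.605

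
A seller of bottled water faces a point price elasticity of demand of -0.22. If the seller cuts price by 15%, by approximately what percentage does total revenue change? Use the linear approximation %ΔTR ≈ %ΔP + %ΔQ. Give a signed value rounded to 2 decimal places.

%ΔQ ≈ Ed × %ΔP = (-0.22) × (-15%) = +3.3000%
%ΔTR ≈ %ΔP + %ΔQ = (-15%) + (+3.3000%) = -11.7000%

-11.70%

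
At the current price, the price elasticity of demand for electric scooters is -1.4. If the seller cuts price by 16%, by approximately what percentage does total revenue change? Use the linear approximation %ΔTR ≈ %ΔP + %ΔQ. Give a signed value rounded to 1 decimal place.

%ΔQ ≈ Ed × %ΔP = (-1.4) × (-16%) = +22.4000%
%ΔTR ≈ %ΔP + %ΔQ = (-16%) + (+22.4000%) = +6.4000%

+6.4%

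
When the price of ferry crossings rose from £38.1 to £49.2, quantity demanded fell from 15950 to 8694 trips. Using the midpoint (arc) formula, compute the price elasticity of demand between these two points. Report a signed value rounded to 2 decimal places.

%ΔQ = (8694 − 15950) / [(15950 + 8694)/2] = -7256/12322 = -0.588865…
%ΔP = (49.2 − 38.1) / [(38.1 + 49.2)/2] = 11.1/43.65 = 0.254295…
Arc Ed = %ΔQ / %ΔP = (-7256/12322) / (11.1/43.65) = -2.3156…

-2.32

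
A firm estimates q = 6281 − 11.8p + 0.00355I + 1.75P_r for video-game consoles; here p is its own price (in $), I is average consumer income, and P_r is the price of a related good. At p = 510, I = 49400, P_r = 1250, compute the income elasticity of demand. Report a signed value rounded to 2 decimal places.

At the given values, q = 6281 − 11.8(510) + 0.00355(49400) + 1.75(1250) = 2625.87.
∂q/∂I = 0.00355.
E = (0.00355) × (49400/2625.87) = 0.0667…

0.07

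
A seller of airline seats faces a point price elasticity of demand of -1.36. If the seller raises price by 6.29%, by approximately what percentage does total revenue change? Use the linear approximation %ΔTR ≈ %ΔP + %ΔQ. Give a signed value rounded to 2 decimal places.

%ΔQ ≈ Ed × %ΔP = (-1.36) × (+6.29%) = -8.5544%
%ΔTR ≈ %ΔP + %ΔQ = (+6.29%) + (-8.5544%) = -2.2644%

-2.26%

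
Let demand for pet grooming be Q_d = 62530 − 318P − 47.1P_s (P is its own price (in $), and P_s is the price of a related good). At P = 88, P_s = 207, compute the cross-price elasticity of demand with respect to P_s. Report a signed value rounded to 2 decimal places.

-0.39

At the given values, Q_d = 62530 − 318(88) − 47.1(207) = 24796.3.
∂Q_d/∂P_s = -47.1.
E = (-47.1) × (207/24796.3) = -0.3931…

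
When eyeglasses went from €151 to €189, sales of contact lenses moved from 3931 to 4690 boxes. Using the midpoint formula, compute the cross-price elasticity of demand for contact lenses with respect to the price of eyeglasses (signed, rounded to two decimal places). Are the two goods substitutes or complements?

%ΔQ_{contact lenses} = (4690 − 3931)/avg = 759/4310.5 = 0.176081…
%ΔP_{eyeglasses} = (189 − 151)/avg = 38/170 = 0.223529…
E_cross = (759/4310.5) / (38/170) = 0.7877…
E_cross > 0 ⇒ the goods are substitutes.

0.79; substitutes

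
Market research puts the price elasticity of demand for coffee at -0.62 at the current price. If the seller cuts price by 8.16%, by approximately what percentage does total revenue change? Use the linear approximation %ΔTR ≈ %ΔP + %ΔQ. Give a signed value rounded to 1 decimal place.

%ΔQ ≈ Ed × %ΔP = (-0.62) × (-8.16%) = +5.0592%
%ΔTR ≈ %ΔP + %ΔQ = (-8.16%) + (+5.0592%) = -3.1008%

-3.1%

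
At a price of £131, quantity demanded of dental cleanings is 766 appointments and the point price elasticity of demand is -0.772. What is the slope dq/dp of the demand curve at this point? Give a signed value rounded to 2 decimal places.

-4.51

Ed = (dq/dp)·(p/q) ⇒ dq/dp = Ed·q/p = (-0.772)·766/131 = -4.5141…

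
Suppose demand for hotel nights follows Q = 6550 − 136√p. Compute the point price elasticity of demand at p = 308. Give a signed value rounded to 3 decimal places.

dQ/dp = −136/(2√p) = -3.87466. At p = 308, Q = 4163.21.
Ed = (dQ/dp)·(p/Q) = (-3.87466) × (308/4163.21) = -0.28665…

-0.287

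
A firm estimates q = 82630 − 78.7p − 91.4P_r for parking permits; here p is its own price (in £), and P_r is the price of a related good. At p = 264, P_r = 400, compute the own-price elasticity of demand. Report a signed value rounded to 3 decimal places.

-0.821

At the given values, q = 82630 − 78.7(264) − 91.4(400) = 25293.2.
∂q/∂p = −78.7.
E = (-78.7) × (264/25293.2) = -0.82143…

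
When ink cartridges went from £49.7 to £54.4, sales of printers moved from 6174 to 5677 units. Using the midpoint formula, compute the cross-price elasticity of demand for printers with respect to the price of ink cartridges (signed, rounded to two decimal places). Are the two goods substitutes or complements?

-0.93; complements

%ΔQ_{printers} = (5677 − 6174)/avg = -497/5925.5 = -0.083874…
%ΔP_{ink cartridges} = (54.4 − 49.7)/avg = 4.7/52.05 = 0.090297…
E_cross = (-497/5925.5) / (4.7/52.05) = -0.9288…
E_cross < 0 ⇒ the goods are complements.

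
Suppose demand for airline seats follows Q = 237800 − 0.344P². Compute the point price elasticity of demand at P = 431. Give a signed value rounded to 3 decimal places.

dQ/dP = −2·0.344·P = -296.528. At P = 431, Q = 173898.216.
Ed = (dQ/dP)·(P/Q) = (-296.528) × (431/173898.216) = -0.73493…

-0.735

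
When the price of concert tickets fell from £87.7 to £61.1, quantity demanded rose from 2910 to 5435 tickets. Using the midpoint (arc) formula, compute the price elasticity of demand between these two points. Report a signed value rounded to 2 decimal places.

%ΔQ = (5435 − 2910) / [(2910 + 5435)/2] = 2525/4172.5 = 0.605152…
%ΔP = (61.1 − 87.7) / [(87.7 + 61.1)/2] = -26.6/74.4 = -0.357526…
Arc Ed = %ΔQ / %ΔP = (2525/4172.5) / (-26.6/74.4) = -1.6926…

-1.69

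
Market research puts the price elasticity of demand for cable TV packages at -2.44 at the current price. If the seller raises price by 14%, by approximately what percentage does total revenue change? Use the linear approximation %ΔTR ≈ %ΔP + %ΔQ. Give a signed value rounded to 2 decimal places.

%ΔQ ≈ Ed × %ΔP = (-2.44) × (+14%) = -34.1600%
%ΔTR ≈ %ΔP + %ΔQ = (+14%) + (-34.1600%) = -20.1600%

-20.16%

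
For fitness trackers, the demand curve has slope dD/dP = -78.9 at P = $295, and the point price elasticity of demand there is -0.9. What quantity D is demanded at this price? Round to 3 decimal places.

Ed = (dD/dP)·(P/D) ⇒ D = (dD/dP)·P/Ed = (-78.9)·295/(-0.9) = 25861.66666…

25861.667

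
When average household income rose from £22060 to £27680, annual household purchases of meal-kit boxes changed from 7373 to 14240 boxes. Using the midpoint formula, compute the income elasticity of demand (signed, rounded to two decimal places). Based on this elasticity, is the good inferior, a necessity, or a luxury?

2.81; luxury

%ΔQ = (14240 − 7373)/[( 7373 + 14240)/2] = 6867/10806.5 = 0.635450…
%ΔIncome = (27680 − 22060)/[( 22060 + 27680)/2] = 5620/24870 = 0.225975…
E_income = (6867/10806.5) / (5620/24870) = 2.8120…
E_income > 1 ⇒ normal good, luxury.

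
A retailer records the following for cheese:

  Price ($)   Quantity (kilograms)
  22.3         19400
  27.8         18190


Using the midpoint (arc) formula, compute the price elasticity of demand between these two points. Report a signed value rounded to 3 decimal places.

%ΔQ = (18190 − 19400) / [(19400 + 18190)/2] = -1210/18795 = -0.064378…
%ΔP = (27.8 − 22.3) / [(22.3 + 27.8)/2] = 5.5/25.05 = 0.219560…
Arc Ed = %ΔQ / %ΔP = (-1210/18795) / (5.5/25.05) = -0.29321…

-0.293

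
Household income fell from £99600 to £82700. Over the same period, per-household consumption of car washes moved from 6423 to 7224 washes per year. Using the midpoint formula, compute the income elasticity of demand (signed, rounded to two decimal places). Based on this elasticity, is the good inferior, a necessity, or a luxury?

%ΔQ = (7224 − 6423)/[( 6423 + 7224)/2] = 801/6823.5 = 0.117388…
%ΔIncome = (82700 − 99600)/[( 99600 + 82700)/2] = -16900/91150 = -0.185408…
E_income = (801/6823.5) / (-16900/91150) = -0.6331…
E_income < 0 ⇒ inferior good.

-0.63; inferior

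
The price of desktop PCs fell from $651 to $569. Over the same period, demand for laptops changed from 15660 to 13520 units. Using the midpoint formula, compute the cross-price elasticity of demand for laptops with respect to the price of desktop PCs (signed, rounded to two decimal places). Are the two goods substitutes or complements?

%ΔQ_{laptops} = (13520 − 15660)/avg = -2140/14590 = -0.146675…
%ΔP_{desktop PCs} = (569 − 651)/avg = -82/610 = -0.134426…
E_cross = (-2140/14590) / (-82/610) = 1.0911…
E_cross > 0 ⇒ the goods are substitutes.

1.09; substitutes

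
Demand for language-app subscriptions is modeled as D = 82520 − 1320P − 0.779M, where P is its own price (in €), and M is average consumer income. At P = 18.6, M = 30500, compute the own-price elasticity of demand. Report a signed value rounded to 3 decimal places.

At the given values, D = 82520 − 1320(18.6) − 0.779(30500) = 34208.5.
∂D/∂P = −1320.
E = (-1320) × (18.6/34208.5) = -0.71771…

-0.718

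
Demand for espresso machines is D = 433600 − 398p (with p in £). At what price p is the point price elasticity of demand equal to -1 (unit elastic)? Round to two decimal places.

544.72

Ed = −398p/(433600 − 398p). Set this equal to -1:
398p = 1·(433600 − 398p) ⇒ 398p(1 + 1) = 1·433600
p = 1·433600 / (398·2) = 544.7236…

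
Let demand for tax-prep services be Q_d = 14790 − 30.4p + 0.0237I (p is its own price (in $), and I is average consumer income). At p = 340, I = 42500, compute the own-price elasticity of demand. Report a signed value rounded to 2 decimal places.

-1.89

At the given values, Q_d = 14790 − 30.4(340) + 0.0237(42500) = 5461.25.
∂Q_d/∂p = −30.4.
E = (-30.4) × (340/5461.25) = -1.8926…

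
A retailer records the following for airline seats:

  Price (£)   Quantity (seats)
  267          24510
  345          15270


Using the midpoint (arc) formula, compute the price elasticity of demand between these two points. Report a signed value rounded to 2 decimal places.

-1.82

%ΔQ = (15270 − 24510) / [(24510 + 15270)/2] = -9240/19890 = -0.464555…
%ΔP = (345 − 267) / [(267 + 345)/2] = 78/306 = 0.254901…
Arc Ed = %ΔQ / %ΔP = (-9240/19890) / (78/306) = -1.8224…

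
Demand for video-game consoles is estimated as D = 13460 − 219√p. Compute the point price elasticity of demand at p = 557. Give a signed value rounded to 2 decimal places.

-0.31

dD/dp = −219/(2√p) = -4.63966. At p = 557, D = 8291.41.
Ed = (dD/dp)·(p/D) = (-4.63966) × (557/8291.41) = -0.3116…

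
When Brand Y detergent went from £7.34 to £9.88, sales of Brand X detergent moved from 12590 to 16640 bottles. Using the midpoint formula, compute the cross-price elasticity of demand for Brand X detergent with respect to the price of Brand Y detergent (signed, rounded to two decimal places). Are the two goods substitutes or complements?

0.94; substitutes

%ΔQ_{Brand X detergent} = (16640 − 12590)/avg = 4050/14615 = 0.277112…
%ΔP_{Brand Y detergent} = (9.88 − 7.34)/avg = 2.54/8.61 = 0.295005…
E_cross = (4050/14615) / (2.54/8.61) = 0.9393…
E_cross > 0 ⇒ the goods are substitutes.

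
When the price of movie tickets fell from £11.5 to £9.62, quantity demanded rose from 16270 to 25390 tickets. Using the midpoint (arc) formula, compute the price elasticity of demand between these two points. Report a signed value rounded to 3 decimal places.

%ΔQ = (25390 − 16270) / [(16270 + 25390)/2] = 9120/20830 = 0.437830…
%ΔP = (9.62 − 11.5) / [(11.5 + 9.62)/2] = -1.88/10.56 = -0.178030…
Arc Ed = %ΔQ / %ΔP = (9120/20830) / (-1.88/10.56) = -2.45930…

-2.459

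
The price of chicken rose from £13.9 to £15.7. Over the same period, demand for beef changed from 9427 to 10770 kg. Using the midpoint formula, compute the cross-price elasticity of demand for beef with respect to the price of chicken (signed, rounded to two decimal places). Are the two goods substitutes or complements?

%ΔQ_{beef} = (10770 − 9427)/avg = 1343/10098.5 = 0.132990…
%ΔP_{chicken} = (15.7 − 13.9)/avg = 1.8/14.8 = 0.121621…
E_cross = (1343/10098.5) / (1.8/14.8) = 1.0934…
E_cross > 0 ⇒ the goods are substitutes.

1.09; substitutes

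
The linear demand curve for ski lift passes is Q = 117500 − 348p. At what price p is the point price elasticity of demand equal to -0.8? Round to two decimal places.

Ed = −348p/(117500 − 348p). Set this equal to -0.8:
348p = 0.8·(117500 − 348p) ⇒ 348p(1 + 0.8) = 0.8·117500
p = 0.8·117500 / (348·1.8) = 150.0638…

150.06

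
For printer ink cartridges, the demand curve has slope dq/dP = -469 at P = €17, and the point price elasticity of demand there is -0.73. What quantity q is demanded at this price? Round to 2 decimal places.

10921.92

Ed = (dq/dP)·(P/q) ⇒ q = (dq/dP)·P/Ed = (-469)·17/(-0.73) = 10921.9178…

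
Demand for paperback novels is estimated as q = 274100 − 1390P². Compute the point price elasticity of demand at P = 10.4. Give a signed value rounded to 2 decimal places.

dq/dP = −2·1390·P = -28912. At P = 10.4, q = 123757.6.
Ed = (dq/dP)·(P/q) = (-28912) × (10.4/123757.6) = -2.4296…

-2.43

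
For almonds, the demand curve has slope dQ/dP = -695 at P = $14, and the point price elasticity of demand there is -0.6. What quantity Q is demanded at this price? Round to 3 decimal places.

Ed = (dQ/dP)·(P/Q) ⇒ Q = (dQ/dP)·P/Ed = (-695)·14/(-0.6) = 16216.66666…

16216.667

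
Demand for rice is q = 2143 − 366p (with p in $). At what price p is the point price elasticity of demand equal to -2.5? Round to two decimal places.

4.18

Ed = −366p/(2143 − 366p). Set this equal to -2.5:
366p = 2.5·(2143 − 366p) ⇒ 366p(1 + 2.5) = 2.5·2143
p = 2.5·2143 / (366·3.5) = 4.1822…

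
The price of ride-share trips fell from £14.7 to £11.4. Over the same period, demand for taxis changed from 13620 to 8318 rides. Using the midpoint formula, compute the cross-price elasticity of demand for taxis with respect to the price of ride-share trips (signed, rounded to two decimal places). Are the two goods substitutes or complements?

1.91; substitutes

%ΔQ_{taxis} = (8318 − 13620)/avg = -5302/10969 = -0.483362…
%ΔP_{ride-share trips} = (11.4 − 14.7)/avg = -3.3/13.05 = -0.252873…
E_cross = (-5302/10969) / (-3.3/13.05) = 1.9114…
E_cross > 0 ⇒ the goods are substitutes.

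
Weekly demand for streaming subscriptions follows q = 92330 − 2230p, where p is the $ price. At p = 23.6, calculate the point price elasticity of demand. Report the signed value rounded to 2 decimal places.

-1.33

dq/dp = −2230. At p = 23.6, q = 92330 − 2230(23.6) = 39702.
Ed = (dq/dp)·(p/q) = −2230 × (23.6/39702) = -1.3255…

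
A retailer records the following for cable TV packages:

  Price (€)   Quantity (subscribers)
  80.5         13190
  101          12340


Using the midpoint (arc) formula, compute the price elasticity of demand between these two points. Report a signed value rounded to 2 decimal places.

-0.29

%ΔQ = (12340 − 13190) / [(13190 + 12340)/2] = -850/12765 = -0.066588…
%ΔP = (101 − 80.5) / [(80.5 + 101)/2] = 20.5/90.75 = 0.225895…
Arc Ed = %ΔQ / %ΔP = (-850/12765) / (20.5/90.75) = -0.2947…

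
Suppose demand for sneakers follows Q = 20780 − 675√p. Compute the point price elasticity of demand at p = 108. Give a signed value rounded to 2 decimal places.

dQ/dp = −675/(2√p) = -32.476. At p = 108, Q = 13765.2.
Ed = (dQ/dp)·(p/Q) = (-32.476) × (108/13765.2) = -0.2548…

-0.25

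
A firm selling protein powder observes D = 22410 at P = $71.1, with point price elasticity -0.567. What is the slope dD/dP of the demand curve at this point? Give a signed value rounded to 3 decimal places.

Ed = (dD/dP)·(P/D) ⇒ dD/dP = Ed·D/P = (-0.567)·22410/71.1 = -178.71265…

-178.713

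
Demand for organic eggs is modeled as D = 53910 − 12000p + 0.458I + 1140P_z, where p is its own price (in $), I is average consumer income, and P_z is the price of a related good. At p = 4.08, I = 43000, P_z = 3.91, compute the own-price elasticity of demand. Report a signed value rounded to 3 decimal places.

-1.682

At the given values, D = 53910 − 12000(4.08) + 0.458(43000) + 1140(3.91) = 29101.4.
∂D/∂p = −12000.
E = (-12000) × (4.08/29101.4) = -1.68239…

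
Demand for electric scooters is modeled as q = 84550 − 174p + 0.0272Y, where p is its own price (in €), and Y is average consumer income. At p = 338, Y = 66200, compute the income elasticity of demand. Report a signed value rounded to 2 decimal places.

0.07

At the given values, q = 84550 − 174(338) + 0.0272(66200) = 27538.64.
∂q/∂Y = 0.0272.
E = (0.0272) × (66200/27538.64) = 0.0653…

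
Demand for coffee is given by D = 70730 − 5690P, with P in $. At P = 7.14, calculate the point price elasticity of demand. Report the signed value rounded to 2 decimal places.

-1.35

dD/dP = −5690. At P = 7.14, D = 70730 − 5690(7.14) = 30103.4.
Ed = (dD/dP)·(P/D) = −5690 × (7.14/30103.4) = -1.3495…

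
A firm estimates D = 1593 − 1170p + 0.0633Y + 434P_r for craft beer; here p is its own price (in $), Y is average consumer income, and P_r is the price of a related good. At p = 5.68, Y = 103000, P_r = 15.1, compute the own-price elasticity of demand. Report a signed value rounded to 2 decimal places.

At the given values, D = 1593 − 1170(5.68) + 0.0633(103000) + 434(15.1) = 8020.7.
∂D/∂p = −1170.
E = (-1170) × (5.68/8020.7) = -0.8285…

-0.83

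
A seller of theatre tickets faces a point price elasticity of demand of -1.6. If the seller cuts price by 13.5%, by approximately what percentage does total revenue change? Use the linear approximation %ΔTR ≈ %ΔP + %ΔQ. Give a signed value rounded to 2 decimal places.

%ΔQ ≈ Ed × %ΔP = (-1.6) × (-13.5%) = +21.6000%
%ΔTR ≈ %ΔP + %ΔQ = (-13.5%) + (+21.6000%) = +8.1000%

+8.10%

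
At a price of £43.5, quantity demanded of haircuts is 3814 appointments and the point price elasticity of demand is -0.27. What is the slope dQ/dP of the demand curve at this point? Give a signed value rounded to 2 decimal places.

Ed = (dQ/dP)·(P/Q) ⇒ dQ/dP = Ed·Q/P = (-0.27)·3814/43.5 = -23.6731…

-23.67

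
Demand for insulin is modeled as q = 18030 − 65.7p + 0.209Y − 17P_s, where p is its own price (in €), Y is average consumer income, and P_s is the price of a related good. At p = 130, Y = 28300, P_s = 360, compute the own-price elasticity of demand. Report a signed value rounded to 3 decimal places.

-0.920

At the given values, q = 18030 − 65.7(130) + 0.209(28300) − 17(360) = 9283.7.
∂q/∂p = −65.7.
E = (-65.7) × (130/9283.7) = -0.91999…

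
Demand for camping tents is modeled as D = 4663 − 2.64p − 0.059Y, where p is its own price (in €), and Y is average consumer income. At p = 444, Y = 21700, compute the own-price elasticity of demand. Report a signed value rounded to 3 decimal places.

-0.530

At the given values, D = 4663 − 2.64(444) − 0.059(21700) = 2210.54.
∂D/∂p = −2.64.
E = (-2.64) × (444/2210.54) = -0.53025…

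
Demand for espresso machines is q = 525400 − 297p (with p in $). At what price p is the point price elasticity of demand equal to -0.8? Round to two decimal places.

786.23

Ed = −297p/(525400 − 297p). Set this equal to -0.8:
297p = 0.8·(525400 − 297p) ⇒ 297p(1 + 0.8) = 0.8·525400
p = 0.8·525400 / (297·1.8) = 786.2326…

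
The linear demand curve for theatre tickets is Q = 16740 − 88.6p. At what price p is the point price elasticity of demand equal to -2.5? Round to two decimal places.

Ed = −88.6p/(16740 − 88.6p). Set this equal to -2.5:
88.6p = 2.5·(16740 − 88.6p) ⇒ 88.6p(1 + 2.5) = 2.5·16740
p = 2.5·16740 / (88.6·3.5) = 134.9564…

134.96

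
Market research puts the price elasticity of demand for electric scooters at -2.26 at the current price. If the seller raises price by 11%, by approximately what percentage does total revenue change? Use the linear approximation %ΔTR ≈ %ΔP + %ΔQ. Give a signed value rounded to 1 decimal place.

%ΔQ ≈ Ed × %ΔP = (-2.26) × (+11%) = -24.8600%
%ΔTR ≈ %ΔP + %ΔQ = (+11%) + (-24.8600%) = -13.8600%

-13.9%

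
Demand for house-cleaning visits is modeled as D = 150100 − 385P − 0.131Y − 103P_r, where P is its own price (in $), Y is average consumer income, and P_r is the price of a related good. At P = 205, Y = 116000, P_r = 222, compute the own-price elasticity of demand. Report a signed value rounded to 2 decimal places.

-2.38

At the given values, D = 150100 − 385(205) − 0.131(116000) − 103(222) = 33113.
∂D/∂P = −385.
E = (-385) × (205/33113) = -2.3835…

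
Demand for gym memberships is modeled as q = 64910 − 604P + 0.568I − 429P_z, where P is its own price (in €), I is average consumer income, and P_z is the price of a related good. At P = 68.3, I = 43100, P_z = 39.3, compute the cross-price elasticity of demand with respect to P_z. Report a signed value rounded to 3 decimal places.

At the given values, q = 64910 − 604(68.3) + 0.568(43100) − 429(39.3) = 31277.9.
∂q/∂P_z = -429.
E = (-429) × (39.3/31277.9) = -0.53902…

-0.539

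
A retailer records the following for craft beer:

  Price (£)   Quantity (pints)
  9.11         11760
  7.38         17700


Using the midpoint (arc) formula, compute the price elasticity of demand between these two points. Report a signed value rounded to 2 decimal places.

-1.92

%ΔQ = (17700 − 11760) / [(11760 + 17700)/2] = 5940/14730 = 0.403258…
%ΔP = (7.38 − 9.11) / [(9.11 + 7.38)/2] = -1.73/8.245 = -0.209824…
Arc Ed = %ΔQ / %ΔP = (5940/14730) / (-1.73/8.245) = -1.9218…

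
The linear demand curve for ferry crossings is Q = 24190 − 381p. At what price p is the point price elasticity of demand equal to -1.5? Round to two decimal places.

38.09

Ed = −381p/(24190 − 381p). Set this equal to -1.5:
381p = 1.5·(24190 − 381p) ⇒ 381p(1 + 1.5) = 1.5·24190
p = 1.5·24190 / (381·2.5) = 38.0944…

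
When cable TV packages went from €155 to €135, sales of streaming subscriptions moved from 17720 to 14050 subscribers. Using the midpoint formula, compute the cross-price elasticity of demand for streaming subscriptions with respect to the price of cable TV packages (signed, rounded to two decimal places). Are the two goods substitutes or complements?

%ΔQ_{streaming subscriptions} = (14050 − 17720)/avg = -3670/15885 = -0.231035…
%ΔP_{cable TV packages} = (135 − 155)/avg = -20/145 = -0.137931…
E_cross = (-3670/15885) / (-20/145) = 1.6750…
E_cross > 0 ⇒ the goods are substitutes.

1.68; substitutes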